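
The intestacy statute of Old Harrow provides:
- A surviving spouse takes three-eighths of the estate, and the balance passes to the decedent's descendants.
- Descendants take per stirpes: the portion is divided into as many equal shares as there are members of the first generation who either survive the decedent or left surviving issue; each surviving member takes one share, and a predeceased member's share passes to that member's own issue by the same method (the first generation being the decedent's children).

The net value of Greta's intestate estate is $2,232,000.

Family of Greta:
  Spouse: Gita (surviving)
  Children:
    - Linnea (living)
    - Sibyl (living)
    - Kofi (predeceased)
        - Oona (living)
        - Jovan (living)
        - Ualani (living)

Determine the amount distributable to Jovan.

Gita takes three-eighths of $2,232,000 = $837,000. The remaining $1,395,000 passes to the descendants.
The descendants' portion ($1,395,000) is divided into 3 shares of $465,000: Linnea and Sibyl each take $465,000; Kofi's $465,000 share passes to Kofi's issue.
Kofi's share ($465,000) is divided into 3 shares of $155,000: Oona, Jovan, and Ualani each take $155,000.

Jovan receives $155,000.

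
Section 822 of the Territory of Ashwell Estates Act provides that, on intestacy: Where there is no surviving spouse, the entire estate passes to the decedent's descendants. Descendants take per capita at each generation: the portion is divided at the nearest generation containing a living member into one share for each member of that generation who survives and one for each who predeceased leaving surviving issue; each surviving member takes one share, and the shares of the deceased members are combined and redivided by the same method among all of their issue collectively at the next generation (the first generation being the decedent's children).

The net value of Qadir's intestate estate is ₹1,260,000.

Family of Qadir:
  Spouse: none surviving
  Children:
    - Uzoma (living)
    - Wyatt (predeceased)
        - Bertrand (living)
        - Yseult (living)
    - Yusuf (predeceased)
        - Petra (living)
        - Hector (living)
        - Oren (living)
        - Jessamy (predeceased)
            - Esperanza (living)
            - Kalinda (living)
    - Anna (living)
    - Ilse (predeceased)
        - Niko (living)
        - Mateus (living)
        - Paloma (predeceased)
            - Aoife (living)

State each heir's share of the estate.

Uzoma: ₹252,000; Bertrand: ₹84,000; Yseult: ₹84,000; Petra: ₹84,000; Hector: ₹84,000; Oren: ₹84,000; Esperanza: ₹56,000; Kalinda: ₹56,000; Anna: ₹252,000; Niko: ₹84,000; Mateus: ₹84,000; Aoife: ₹56,000

The entire ₹1,260,000 passes to the descendants.
That amount (₹1,260,000) is divided at the children's generation into 5 shares of ₹252,000. Uzoma and Anna each take ₹252,000. The 3 shares of the deceased (Wyatt, Yusuf, and Ilse) are combined into a pool of ₹756,000.
That pool (₹756,000) is divided at the grandchildren's generation into 9 shares of ₹84,000. Bertrand, Yseult, Petra, Hector, Oren, Niko, and Mateus each take ₹84,000. The 2 shares of the deceased (Jessamy and Paloma) are combined into a pool of ₹168,000.
That pool (₹168,000) is divided at the great-grandchildren's generation equally among Esperanza, Kalinda, and Aoife: ₹56,000 each.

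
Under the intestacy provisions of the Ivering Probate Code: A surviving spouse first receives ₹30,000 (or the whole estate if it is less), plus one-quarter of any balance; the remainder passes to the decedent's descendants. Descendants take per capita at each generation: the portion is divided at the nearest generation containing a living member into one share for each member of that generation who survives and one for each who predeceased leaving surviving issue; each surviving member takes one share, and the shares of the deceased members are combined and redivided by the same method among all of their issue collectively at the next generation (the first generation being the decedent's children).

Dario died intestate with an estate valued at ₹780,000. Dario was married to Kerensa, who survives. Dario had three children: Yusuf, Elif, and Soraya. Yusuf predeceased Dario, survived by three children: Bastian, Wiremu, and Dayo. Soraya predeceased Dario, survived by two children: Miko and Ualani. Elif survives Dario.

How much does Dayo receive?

Kerensa first takes ₹30,000, leaving a balance of ₹750,000. Kerensa then takes one-quarter of the balance (₹187,500), for a total of ₹217,500. The remaining ₹562,500 passes to the descendants.
The descendants' portion (₹562,500) is divided at the children's generation into 3 shares of ₹187,500. Elif takes ₹187,500. The 2 shares of the deceased (Yusuf and Soraya) are combined into a pool of ₹375,000.
That pool (₹375,000) is divided at the grandchildren's generation equally among Bastian, Wiremu, Dayo, Miko, and Ualani: ₹75,000 each.

Dayo receives ₹75,000.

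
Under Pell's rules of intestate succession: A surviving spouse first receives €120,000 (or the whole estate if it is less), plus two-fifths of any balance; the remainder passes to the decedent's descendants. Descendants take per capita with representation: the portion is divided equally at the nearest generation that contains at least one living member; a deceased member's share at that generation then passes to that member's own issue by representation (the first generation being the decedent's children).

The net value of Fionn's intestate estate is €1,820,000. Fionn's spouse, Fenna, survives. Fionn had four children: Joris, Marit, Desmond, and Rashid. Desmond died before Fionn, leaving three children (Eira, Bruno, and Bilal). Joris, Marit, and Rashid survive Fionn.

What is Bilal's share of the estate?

Fenna first takes €120,000, leaving a balance of €1,700,000. Fenna then takes two-fifths of the balance (€680,000), for a total of €800,000. The remaining €1,020,000 passes to the descendants.
The descendants' portion (€1,020,000) is divided into 4 shares of €255,000: Joris, Marit, and Rashid each take €255,000; Desmond's €255,000 share passes to Desmond's issue.
Desmond's share (€255,000) is divided into 3 shares of €85,000: Eira, Bruno, and Bilal each take €85,000.

Bilal receives €85,000.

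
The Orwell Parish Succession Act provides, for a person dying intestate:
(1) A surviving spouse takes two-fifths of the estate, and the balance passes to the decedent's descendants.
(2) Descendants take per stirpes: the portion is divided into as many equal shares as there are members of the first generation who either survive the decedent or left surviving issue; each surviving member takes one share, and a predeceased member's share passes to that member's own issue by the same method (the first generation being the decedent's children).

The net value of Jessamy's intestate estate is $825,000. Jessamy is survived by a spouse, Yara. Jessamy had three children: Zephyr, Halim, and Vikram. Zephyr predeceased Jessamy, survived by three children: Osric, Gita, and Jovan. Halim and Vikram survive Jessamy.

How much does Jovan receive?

Jovan receives $55,000.

Yara takes two-fifths of $825,000 = $330,000. The remaining $495,000 passes to the descendants.
The descendants' portion ($495,000) is divided into 3 shares of $165,000: Halim and Vikram each take $165,000; Zephyr's $165,000 share passes to Zephyr's issue.
Zephyr's share ($165,000) is divided into 3 shares of $55,000: Osric, Gita, and Jovan each take $55,000.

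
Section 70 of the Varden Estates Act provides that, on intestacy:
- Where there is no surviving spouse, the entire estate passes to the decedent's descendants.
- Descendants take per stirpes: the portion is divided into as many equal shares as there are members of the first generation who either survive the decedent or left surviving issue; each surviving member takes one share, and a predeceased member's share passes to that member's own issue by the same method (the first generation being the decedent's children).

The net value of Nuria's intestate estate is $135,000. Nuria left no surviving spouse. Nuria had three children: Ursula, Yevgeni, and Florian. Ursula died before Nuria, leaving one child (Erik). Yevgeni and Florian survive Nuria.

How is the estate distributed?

The entire $135,000 passes to the descendants.
That amount ($135,000) is divided into 3 shares of $45,000: Yevgeni and Florian each take $45,000; Ursula's $45,000 share passes to Ursula's issue.
Ursula's share ($45,000) passes entirely to Erik.

Erik: $45,000; Yevgeni: $45,000; Florian: $45,000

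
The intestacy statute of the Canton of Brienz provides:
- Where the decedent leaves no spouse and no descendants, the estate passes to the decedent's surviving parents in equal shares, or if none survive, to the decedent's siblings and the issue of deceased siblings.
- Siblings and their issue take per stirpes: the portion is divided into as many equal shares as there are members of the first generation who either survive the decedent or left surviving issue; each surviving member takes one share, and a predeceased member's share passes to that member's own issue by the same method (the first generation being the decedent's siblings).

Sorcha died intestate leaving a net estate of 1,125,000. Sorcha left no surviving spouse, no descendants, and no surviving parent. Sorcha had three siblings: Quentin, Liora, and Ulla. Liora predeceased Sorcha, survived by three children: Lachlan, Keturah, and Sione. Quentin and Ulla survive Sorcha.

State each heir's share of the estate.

The entire 1,125,000 passes to the siblings and their issue.
That amount (1,125,000) is divided into 3 shares of 375,000: Quentin and Ulla each take 375,000; Liora's 375,000 share passes to Liora's issue.
Liora's share (375,000) is divided into 3 shares of 125,000: Lachlan, Keturah, and Sione each take 125,000.

Quentin: 375,000; Lachlan: 125,000; Keturah: 125,000; Sione: 125,000; Ulla: 375,000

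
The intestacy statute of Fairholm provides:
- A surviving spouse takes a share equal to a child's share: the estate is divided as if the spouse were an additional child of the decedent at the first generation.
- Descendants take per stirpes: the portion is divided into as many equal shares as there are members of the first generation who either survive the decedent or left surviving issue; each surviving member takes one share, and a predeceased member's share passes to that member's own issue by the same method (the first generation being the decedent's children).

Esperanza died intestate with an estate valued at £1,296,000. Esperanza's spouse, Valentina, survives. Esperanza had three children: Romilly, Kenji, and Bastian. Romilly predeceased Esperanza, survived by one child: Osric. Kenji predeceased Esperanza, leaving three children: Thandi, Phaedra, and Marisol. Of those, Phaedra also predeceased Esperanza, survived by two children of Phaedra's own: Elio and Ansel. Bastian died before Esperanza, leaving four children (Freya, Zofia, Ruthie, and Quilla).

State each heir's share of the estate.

The spouse counts as an additional share at the children's level, so there are 4 primary shares of £324,000. Valentina takes one such share (£324,000).
The children's combined portion (£972,000) is divided into 3 shares of £324,000: Romilly's £324,000 share passes to Romilly's issue; Kenji's £324,000 share passes to Kenji's issue; Bastian's £324,000 share passes to Bastian's issue.
Romilly's share (£324,000) passes entirely to Osric.
Kenji's share (£324,000) is divided into 3 shares of £108,000: Thandi and Marisol each take £108,000; Phaedra's £108,000 share passes to Phaedra's issue.
Phaedra's share (£108,000) is divided into 2 shares of £54,000: Elio and Ansel each take £54,000.
Bastian's share (£324,000) is divided into 4 shares of £81,000: Freya, Zofia, Ruthie, and Quilla each take £81,000.

Valentina: £324,000; Osric: £324,000; Thandi: £108,000; Elio: £54,000; Ansel: £54,000; Marisol: £108,000; Freya: £81,000; Zofia: £81,000; Ruthie: £81,000; Quilla: £81,000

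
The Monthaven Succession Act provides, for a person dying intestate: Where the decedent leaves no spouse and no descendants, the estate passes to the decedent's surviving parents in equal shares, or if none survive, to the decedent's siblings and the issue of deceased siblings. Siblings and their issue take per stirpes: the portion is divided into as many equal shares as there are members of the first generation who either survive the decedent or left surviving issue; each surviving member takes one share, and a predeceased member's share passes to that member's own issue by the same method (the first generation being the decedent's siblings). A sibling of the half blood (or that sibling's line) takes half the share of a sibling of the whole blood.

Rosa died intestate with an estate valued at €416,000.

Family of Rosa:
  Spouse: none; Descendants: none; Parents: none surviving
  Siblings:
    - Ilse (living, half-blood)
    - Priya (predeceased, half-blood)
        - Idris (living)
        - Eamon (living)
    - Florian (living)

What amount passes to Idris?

Idris receives €52,000.

The entire €416,000 passes to the siblings and their issue.
Counting each half-blood sibling's line as half a unit, there are 2 units in €416,000, so one unit is €208,000. Whole-blood lines (Florian) take €208,000 each; half-blood lines (Ilse and Priya) take €104,000 each.
Priya's share (€104,000) is divided into 2 shares of €52,000: Idris and Eamon each take €52,000.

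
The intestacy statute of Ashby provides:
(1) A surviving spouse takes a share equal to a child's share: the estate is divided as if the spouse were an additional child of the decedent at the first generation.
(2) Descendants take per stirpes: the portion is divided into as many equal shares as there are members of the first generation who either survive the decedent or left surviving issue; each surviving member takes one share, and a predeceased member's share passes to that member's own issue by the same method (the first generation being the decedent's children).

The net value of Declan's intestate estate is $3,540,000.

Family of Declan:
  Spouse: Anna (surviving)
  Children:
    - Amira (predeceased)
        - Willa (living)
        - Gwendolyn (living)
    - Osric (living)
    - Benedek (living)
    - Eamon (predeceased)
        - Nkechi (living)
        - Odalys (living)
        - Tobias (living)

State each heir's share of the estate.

Anna: $708,000; Willa: $354,000; Gwendolyn: $354,000; Osric: $708,000; Benedek: $708,000; Nkechi: $236,000; Odalys: $236,000; Tobias: $236,000

The spouse counts as an additional share at the children's level, so there are 5 primary shares of $708,000. Anna takes one such share ($708,000).
The children's combined portion ($2,832,000) is divided into 4 shares of $708,000: Osric and Benedek each take $708,000; Amira's $708,000 share passes to Amira's issue; Eamon's $708,000 share passes to Eamon's issue.
Amira's share ($708,000) is divided into 2 shares of $354,000: Willa and Gwendolyn each take $354,000.
Eamon's share ($708,000) is divided into 3 shares of $236,000: Nkechi, Odalys, and Tobias each take $236,000.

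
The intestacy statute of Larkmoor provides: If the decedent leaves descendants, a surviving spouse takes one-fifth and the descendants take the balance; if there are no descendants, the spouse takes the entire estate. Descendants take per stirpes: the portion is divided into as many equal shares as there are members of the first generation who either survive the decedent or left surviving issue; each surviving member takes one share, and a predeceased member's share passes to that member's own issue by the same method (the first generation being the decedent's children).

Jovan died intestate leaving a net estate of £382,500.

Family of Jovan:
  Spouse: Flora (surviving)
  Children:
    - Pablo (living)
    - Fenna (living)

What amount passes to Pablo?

Flora takes one-fifth of £382,500 = £76,500. The remaining £306,000 passes to the descendants.
The descendants' portion (£306,000) is divided into 2 shares of £153,000: Pablo and Fenna each take £153,000.

Pablo receives £153,000.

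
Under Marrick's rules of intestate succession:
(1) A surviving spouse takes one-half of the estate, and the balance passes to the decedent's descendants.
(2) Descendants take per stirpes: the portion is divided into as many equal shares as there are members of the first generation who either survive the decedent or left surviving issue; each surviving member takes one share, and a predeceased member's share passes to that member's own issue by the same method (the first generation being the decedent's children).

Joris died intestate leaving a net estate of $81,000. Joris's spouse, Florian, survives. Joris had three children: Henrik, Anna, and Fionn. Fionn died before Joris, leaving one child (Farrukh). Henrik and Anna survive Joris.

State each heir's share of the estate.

Florian takes one-half of $81,000 = $40,500. The remaining $40,500 passes to the descendants.
The descendants' portion ($40,500) is divided into 3 shares of $13,500: Henrik and Anna each take $13,500; Fionn's $13,500 share passes to Fionn's issue.
Fionn's share ($13,500) passes entirely to Farrukh.

Florian: $40,500; Henrik: $13,500; Anna: $13,500; Farrukh: $13,500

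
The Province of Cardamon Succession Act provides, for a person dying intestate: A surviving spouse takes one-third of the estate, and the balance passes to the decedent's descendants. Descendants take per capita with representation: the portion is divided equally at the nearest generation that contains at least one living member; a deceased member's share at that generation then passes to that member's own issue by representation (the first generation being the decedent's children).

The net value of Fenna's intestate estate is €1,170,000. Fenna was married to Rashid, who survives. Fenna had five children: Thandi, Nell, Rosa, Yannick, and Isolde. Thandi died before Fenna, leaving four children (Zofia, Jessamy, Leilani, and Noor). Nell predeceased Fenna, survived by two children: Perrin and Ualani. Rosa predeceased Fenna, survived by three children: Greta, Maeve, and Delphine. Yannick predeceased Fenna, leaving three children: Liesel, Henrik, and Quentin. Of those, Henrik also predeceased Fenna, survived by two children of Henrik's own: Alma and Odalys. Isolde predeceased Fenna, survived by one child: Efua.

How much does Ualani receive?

Ualani receives €60,000.

Rashid takes one-third of €1,170,000 = €390,000. The remaining €780,000 passes to the descendants.
No child survives, so the initial division is made at the grandchildren's generation.
The descendants' portion (€780,000) is divided into 13 shares of €60,000: Zofia, Jessamy, Leilani, Noor, Perrin, Ualani, Greta, Maeve, Delphine, Liesel, Quentin, and Efua each take €60,000; Henrik's €60,000 share passes to Henrik's issue.
Henrik's share (€60,000) is divided into 2 shares of €30,000: Alma and Odalys each take €30,000.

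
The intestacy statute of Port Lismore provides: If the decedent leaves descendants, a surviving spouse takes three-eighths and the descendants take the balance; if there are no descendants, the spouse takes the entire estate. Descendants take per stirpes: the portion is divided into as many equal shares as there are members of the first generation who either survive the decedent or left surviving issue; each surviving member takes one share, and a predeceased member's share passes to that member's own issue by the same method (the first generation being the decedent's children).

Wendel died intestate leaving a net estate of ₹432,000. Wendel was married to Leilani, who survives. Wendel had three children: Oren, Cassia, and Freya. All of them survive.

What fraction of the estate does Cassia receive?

Leilani takes three-eighths of ₹432,000 = ₹162,000. The remaining ₹270,000 passes to the descendants.
The descendants' portion (₹270,000) is divided into 3 shares of ₹90,000: Oren, Cassia, and Freya each take ₹90,000.

Cassia receives 5/24 of the estate.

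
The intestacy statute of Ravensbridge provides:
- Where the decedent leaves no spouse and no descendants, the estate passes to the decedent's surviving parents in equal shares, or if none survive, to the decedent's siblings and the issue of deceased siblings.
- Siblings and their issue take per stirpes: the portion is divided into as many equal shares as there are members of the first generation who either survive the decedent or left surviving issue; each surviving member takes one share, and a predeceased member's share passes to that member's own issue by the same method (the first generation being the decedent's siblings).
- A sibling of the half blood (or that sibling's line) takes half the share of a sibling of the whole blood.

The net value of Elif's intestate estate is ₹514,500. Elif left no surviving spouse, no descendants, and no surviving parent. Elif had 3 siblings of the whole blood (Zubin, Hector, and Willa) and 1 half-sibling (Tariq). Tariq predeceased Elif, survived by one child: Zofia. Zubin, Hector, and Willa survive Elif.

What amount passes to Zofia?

The entire ₹514,500 passes to the siblings and their issue.
Counting each half-blood sibling's line as half a unit, there are 7/2 units in ₹514,500, so one unit is ₹147,000. Whole-blood lines (Zubin, Hector, and Willa) take ₹147,000 each; half-blood lines (Tariq) take ₹73,500 each.
Tariq's share (₹73,500) passes entirely to Zofia.

Zofia receives ₹73,500.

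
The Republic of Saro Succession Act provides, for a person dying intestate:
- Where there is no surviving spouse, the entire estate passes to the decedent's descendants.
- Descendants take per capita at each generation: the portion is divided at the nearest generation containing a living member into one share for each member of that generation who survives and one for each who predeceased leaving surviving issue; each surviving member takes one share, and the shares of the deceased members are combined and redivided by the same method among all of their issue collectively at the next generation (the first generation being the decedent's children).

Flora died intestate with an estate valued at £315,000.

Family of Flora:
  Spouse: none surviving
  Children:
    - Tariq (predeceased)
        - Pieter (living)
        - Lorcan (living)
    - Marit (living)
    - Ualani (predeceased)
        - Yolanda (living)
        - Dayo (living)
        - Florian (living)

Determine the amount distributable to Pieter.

Pieter receives £42,000.

The entire £315,000 passes to the descendants.
That amount (£315,000) is divided at the children's generation into 3 shares of £105,000. Marit takes £105,000. The 2 shares of the deceased (Tariq and Ualani) are combined into a pool of £210,000.
That pool (£210,000) is divided at the grandchildren's generation equally among Pieter, Lorcan, Yolanda, Dayo, and Florian: £42,000 each.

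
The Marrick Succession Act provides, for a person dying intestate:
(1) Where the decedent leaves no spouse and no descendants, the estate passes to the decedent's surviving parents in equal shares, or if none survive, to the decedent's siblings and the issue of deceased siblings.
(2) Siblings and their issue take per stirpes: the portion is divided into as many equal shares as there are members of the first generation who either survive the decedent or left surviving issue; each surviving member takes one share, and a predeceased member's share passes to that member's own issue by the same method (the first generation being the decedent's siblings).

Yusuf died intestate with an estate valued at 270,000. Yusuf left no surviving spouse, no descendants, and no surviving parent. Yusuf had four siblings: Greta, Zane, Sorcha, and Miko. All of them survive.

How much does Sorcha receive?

Sorcha receives 67,500.

The entire 270,000 passes to the siblings and their issue.
That amount (270,000) is divided into 4 shares of 67,500: Greta, Zane, Sorcha, and Miko each take 67,500.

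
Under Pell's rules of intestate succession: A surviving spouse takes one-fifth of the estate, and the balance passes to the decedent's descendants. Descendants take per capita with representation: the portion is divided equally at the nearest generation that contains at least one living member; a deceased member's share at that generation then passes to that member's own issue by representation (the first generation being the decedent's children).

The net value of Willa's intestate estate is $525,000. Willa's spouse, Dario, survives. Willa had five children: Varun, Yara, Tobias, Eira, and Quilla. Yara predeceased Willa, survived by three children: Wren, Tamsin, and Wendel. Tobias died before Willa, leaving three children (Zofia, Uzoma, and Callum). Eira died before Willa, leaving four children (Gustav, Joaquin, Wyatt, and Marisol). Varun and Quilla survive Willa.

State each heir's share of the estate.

Dario: $105,000; Varun: $84,000; Wren: $28,000; Tamsin: $28,000; Wendel: $28,000; Zofia: $28,000; Uzoma: $28,000; Callum: $28,000; Gustav: $21,000; Joaquin: $21,000; Wyatt: $21,000; Marisol: $21,000; Quilla: $84,000

Dario takes one-fifth of $525,000 = $105,000. The remaining $420,000 passes to the descendants.
The descendants' portion ($420,000) is divided into 5 shares of $84,000: Varun and Quilla each take $84,000; Yara's $84,000 share passes to Yara's issue; Tobias's $84,000 share passes to Tobias's issue; Eira's $84,000 share passes to Eira's issue.
Yara's share ($84,000) is divided into 3 shares of $28,000: Wren, Tamsin, and Wendel each take $28,000.
Tobias's share ($84,000) is divided into 3 shares of $28,000: Zofia, Uzoma, and Callum each take $28,000.
Eira's share ($84,000) is divided into 4 shares of $21,000: Gustav, Joaquin, Wyatt, and Marisol each take $21,000.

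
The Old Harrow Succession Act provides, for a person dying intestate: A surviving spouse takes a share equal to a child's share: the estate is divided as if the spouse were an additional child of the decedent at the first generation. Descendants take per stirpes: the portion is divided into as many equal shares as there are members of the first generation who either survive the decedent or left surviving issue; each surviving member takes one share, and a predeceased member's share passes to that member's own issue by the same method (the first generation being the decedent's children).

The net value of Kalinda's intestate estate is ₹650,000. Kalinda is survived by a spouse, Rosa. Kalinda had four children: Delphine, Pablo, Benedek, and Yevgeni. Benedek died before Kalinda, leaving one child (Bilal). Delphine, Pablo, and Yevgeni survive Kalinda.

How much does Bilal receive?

The spouse counts as an additional share at the children's level, so there are 5 primary shares of ₹130,000. Rosa takes one such share (₹130,000).
The children's combined portion (₹520,000) is divided into 4 shares of ₹130,000: Delphine, Pablo, and Yevgeni each take ₹130,000; Benedek's ₹130,000 share passes to Benedek's issue.
Benedek's share (₹130,000) passes entirely to Bilal.

Bilal receives ₹130,000.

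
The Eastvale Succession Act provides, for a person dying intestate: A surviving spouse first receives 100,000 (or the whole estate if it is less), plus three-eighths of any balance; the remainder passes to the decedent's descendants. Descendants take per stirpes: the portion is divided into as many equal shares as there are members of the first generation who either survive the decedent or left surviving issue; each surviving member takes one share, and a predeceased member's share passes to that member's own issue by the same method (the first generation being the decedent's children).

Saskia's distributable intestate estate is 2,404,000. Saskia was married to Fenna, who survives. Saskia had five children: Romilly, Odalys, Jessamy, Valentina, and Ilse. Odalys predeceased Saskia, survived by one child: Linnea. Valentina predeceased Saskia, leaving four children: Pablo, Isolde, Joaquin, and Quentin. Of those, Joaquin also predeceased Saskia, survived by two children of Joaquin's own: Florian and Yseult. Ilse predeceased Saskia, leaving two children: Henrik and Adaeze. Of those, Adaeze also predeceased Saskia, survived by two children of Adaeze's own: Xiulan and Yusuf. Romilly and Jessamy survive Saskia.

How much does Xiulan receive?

Xiulan receives 72,000.

Fenna first takes 100,000, leaving a balance of 2,304,000. Fenna then takes three-eighths of the balance (864,000), for a total of 964,000. The remaining 1,440,000 passes to the descendants.
The descendants' portion (1,440,000) is divided into 5 shares of 288,000: Romilly and Jessamy each take 288,000; Odalys's 288,000 share passes to Odalys's issue; Valentina's 288,000 share passes to Valentina's issue; Ilse's 288,000 share passes to Ilse's issue.
Odalys's share (288,000) passes entirely to Linnea.
Valentina's share (288,000) is divided into 4 shares of 72,000: Pablo, Isolde, and Quentin each take 72,000; Joaquin's 72,000 share passes to Joaquin's issue.
Joaquin's share (72,000) is divided into 2 shares of 36,000: Florian and Yseult each take 36,000.
Ilse's share (288,000) is divided into 2 shares of 144,000: Henrik takes 144,000; Adaeze's 144,000 share passes to Adaeze's issue.
Adaeze's share (144,000) is divided into 2 shares of 72,000: Xiulan and Yusuf each take 72,000.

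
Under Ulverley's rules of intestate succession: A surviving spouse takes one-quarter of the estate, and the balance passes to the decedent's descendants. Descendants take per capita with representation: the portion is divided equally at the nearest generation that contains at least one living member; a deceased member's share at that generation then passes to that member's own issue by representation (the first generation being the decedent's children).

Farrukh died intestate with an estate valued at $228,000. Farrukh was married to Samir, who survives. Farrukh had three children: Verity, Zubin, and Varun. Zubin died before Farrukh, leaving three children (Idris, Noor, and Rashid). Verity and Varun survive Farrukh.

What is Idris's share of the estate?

Idris receives $19,000.

Samir takes one-quarter of $228,000 = $57,000. The remaining $171,000 passes to the descendants.
The descendants' portion ($171,000) is divided into 3 shares of $57,000: Verity and Varun each take $57,000; Zubin's $57,000 share passes to Zubin's issue.
Zubin's share ($57,000) is divided into 3 shares of $19,000: Idris, Noor, and Rashid each take $19,000.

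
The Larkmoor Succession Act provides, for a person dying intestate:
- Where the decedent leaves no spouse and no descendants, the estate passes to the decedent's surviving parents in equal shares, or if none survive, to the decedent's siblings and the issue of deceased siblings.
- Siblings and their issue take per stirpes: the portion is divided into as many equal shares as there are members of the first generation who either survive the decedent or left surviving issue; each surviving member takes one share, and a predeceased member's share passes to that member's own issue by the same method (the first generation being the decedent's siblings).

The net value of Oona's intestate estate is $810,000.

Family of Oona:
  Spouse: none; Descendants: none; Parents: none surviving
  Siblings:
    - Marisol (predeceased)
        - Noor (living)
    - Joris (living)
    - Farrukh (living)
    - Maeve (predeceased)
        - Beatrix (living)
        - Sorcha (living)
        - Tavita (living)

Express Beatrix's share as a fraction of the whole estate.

Beatrix receives 1/12 of the estate.

The entire $810,000 passes to the siblings and their issue.
That amount ($810,000) is divided into 4 shares of $202,500: Joris and Farrukh each take $202,500; Marisol's $202,500 share passes to Marisol's issue; Maeve's $202,500 share passes to Maeve's issue.
Marisol's share ($202,500) passes entirely to Noor.
Maeve's share ($202,500) is divided into 3 shares of $67,500: Beatrix, Sorcha, and Tavita each take $67,500.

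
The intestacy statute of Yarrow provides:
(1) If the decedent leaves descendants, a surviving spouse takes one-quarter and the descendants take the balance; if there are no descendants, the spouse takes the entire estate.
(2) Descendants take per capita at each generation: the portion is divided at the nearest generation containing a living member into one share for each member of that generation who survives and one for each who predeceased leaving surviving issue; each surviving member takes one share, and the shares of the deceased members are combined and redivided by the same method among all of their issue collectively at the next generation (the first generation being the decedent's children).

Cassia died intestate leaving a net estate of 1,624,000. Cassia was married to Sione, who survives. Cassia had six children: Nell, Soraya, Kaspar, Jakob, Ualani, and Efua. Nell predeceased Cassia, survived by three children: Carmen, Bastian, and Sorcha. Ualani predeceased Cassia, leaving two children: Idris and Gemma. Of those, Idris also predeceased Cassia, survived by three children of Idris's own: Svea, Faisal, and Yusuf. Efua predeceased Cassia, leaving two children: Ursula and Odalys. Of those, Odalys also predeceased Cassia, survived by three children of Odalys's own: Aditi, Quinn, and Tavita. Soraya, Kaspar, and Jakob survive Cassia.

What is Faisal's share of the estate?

Sione takes one-quarter of 1,624,000 = 406,000. The remaining 1,218,000 passes to the descendants.
The descendants' portion (1,218,000) is divided at the children's generation into 6 shares of 203,000. Soraya, Kaspar, and Jakob each take 203,000. The 3 shares of the deceased (Nell, Ualani, and Efua) are combined into a pool of 609,000.
That pool (609,000) is divided at the grandchildren's generation into 7 shares of 87,000. Carmen, Bastian, Sorcha, Gemma, and Ursula each take 87,000. The 2 shares of the deceased (Idris and Odalys) are combined into a pool of 174,000.
That pool (174,000) is divided at the great-grandchildren's generation equally among Svea, Faisal, Yusuf, Aditi, Quinn, and Tavita: 29,000 each.

Faisal receives 29,000.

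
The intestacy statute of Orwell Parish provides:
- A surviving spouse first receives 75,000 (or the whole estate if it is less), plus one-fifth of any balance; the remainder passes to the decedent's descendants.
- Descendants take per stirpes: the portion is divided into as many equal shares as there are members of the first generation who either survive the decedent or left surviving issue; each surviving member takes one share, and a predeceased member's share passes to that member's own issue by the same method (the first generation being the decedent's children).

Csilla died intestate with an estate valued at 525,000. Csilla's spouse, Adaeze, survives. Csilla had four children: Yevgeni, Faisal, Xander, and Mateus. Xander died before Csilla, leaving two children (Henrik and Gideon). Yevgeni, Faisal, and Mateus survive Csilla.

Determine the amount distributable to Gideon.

Adaeze first takes 75,000, leaving a balance of 450,000. Adaeze then takes one-fifth of the balance (90,000), for a total of 165,000. The remaining 360,000 passes to the descendants.
The descendants' portion (360,000) is divided into 4 shares of 90,000: Yevgeni, Faisal, and Mateus each take 90,000; Xander's 90,000 share passes to Xander's issue.
Xander's share (90,000) is divided into 2 shares of 45,000: Henrik and Gideon each take 45,000.

Gideon receives 45,000.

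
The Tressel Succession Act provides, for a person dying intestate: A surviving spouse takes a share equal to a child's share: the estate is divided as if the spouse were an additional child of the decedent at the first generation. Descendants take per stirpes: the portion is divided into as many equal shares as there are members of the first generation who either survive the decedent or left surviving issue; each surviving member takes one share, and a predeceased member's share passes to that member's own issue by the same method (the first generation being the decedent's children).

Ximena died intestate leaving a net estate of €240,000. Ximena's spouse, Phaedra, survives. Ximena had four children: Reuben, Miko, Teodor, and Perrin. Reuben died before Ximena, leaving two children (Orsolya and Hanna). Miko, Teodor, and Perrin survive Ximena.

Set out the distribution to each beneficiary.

The spouse counts as an additional share at the children's level, so there are 5 primary shares of €48,000. Phaedra takes one such share (€48,000).
The children's combined portion (€192,000) is divided into 4 shares of €48,000: Miko, Teodor, and Perrin each take €48,000; Reuben's €48,000 share passes to Reuben's issue.
Reuben's share (€48,000) is divided into 2 shares of €24,000: Orsolya and Hanna each take €24,000.

Phaedra: €48,000; Orsolya: €24,000; Hanna: €24,000; Miko: €48,000; Teodor: €48,000; Perrin: €48,000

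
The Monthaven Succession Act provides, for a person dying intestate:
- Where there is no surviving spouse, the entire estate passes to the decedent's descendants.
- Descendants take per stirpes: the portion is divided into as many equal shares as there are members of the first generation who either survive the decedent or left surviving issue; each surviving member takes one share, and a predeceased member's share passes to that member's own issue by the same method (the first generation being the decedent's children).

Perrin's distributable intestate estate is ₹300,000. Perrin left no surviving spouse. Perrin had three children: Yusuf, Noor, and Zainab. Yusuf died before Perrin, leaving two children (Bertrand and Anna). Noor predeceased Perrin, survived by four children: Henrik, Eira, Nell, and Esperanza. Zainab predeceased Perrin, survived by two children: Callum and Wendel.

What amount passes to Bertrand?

The entire ₹300,000 passes to the descendants.
That amount (₹300,000) is divided into 3 shares of ₹100,000: Yusuf's ₹100,000 share passes to Yusuf's issue; Noor's ₹100,000 share passes to Noor's issue; Zainab's ₹100,000 share passes to Zainab's issue.
Yusuf's share (₹100,000) is divided into 2 shares of ₹50,000: Bertrand and Anna each take ₹50,000.
Noor's share (₹100,000) is divided into 4 shares of ₹25,000: Henrik, Eira, Nell, and Esperanza each take ₹25,000.
Zainab's share (₹100,000) is divided into 2 shares of ₹50,000: Callum and Wendel each take ₹50,000.

Bertrand receives ₹50,000.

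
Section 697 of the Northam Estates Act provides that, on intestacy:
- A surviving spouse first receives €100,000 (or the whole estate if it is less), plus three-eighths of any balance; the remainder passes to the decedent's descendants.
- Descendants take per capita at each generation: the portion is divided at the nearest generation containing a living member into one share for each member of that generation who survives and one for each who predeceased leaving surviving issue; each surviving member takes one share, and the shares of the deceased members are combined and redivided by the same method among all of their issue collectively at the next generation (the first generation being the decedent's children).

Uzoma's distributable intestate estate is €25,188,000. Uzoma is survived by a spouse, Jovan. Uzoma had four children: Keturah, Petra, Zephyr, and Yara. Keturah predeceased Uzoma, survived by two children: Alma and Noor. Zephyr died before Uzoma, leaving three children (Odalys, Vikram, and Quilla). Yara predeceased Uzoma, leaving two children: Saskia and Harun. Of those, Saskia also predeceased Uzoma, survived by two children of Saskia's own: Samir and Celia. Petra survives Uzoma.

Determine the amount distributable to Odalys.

Odalys receives €1,680,000.

Jovan first takes €100,000, leaving a balance of €25,088,000. Jovan then takes three-eighths of the balance (€9,408,000), for a total of €9,508,000. The remaining €15,680,000 passes to the descendants.
The descendants' portion (€15,680,000) is divided at the children's generation into 4 shares of €3,920,000. Petra takes €3,920,000. The 3 shares of the deceased (Keturah, Zephyr, and Yara) are combined into a pool of €11,760,000.
That pool (€11,760,000) is divided at the grandchildren's generation into 7 shares of €1,680,000. Alma, Noor, Odalys, Vikram, Quilla, and Harun each take €1,680,000. The remaining share for the deceased Saskia (€1,680,000) is carried to the next generation.
That pool (€1,680,000) is divided at the great-grandchildren's generation equally among Samir and Celia: €840,000 each.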